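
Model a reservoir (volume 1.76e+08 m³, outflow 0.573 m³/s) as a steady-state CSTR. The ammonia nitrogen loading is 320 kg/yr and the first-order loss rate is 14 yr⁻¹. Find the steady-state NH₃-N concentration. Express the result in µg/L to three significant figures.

Outflow Q = 0.573 m³/s × 3.156e+07 s/yr = 1.808e+07 m³/yr.
Steady-state CSTR mass balance: W = Q·C + k·V·C, so C = W/(Q + kV).
Q + kV = 1.808e+07 + 14·1.76e+08 = 2.482e+09 m³/yr.
C = 320/2.482e+09 = 1.289e-07 kg/m³ = 0.0001289 mg/L = 0.1289 µg/L.

0.129 µg/L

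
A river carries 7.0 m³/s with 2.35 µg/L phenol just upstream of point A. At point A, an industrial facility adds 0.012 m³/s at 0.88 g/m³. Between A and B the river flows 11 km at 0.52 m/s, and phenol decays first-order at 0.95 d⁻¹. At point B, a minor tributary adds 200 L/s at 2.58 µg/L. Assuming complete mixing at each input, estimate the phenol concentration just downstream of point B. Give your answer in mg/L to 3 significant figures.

2.35 µg/L = 0.00235 mg/L.
After input A: C = (7·0.00235 + 0.012·0.88) / 7.012 = 0.003852 mg/L.
Over the 11 km reach to input B (t = 2.115e+04 s = 0.2448 d), decay gives C = 0.003852·exp(−0.95·0.2448) = 0.003053 mg/L.
200 L/s = 0.2 m³/s.
2.58 µg/L = 0.00258 mg/L.
After input B: C = (7.012·0.003053 + 0.2·0.00258) / 7.212 = 0.003039 mg/L.

0.00304 mg/L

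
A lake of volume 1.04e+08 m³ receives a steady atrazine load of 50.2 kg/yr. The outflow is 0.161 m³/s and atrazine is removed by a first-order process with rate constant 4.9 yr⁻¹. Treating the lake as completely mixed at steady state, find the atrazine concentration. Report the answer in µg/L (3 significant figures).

Outflow Q = 0.161 m³/s × 3.156e+07 s/yr = 5.081e+06 m³/yr.
Steady-state CSTR mass balance: W = Q·C + k·V·C, so C = W/(Q + kV).
Q + kV = 5.081e+06 + 4.9·1.04e+08 = 5.147e+08 m³/yr.
C = 50.2/5.147e+08 = 9.754e-08 kg/m³ = 9.754e-05 mg/L = 0.09754 µg/L.

0.0975 µg/L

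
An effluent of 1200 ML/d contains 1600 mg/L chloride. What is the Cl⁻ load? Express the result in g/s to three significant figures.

22200 g/s

1200 ML/d = 13.89 m³/s.
Mass flux = Q·C = 13.89 m³/s × 1600 g/m³ = 2.222e+04 g/s.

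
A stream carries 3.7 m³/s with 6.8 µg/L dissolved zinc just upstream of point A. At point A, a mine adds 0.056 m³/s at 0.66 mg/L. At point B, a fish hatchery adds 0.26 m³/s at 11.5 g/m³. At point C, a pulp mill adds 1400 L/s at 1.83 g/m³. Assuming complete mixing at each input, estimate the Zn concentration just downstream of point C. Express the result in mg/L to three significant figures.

6.8 µg/L = 0.0068 mg/L.
After input A: C = (3.7·0.0068 + 0.056·0.66) / 3.756 = 0.01654 mg/L.
After input B: C = (3.756·0.01654 + 0.26·11.5) / 4.016 = 0.76 mg/L.
1400 L/s = 1.4 m³/s.
After input C: C = (4.016·0.76 + 1.4·1.83) / 5.416 = 1.037 mg/L.

1.04 mg/L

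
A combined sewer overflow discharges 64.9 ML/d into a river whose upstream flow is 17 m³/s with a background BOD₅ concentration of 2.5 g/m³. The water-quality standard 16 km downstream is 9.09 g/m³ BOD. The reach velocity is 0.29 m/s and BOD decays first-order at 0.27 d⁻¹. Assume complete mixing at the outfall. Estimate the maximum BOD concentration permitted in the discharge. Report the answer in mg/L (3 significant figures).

199 mg/L

64.9 ML/d = 0.7512 m³/s.
Travel time to the compliance point: t = 1.6e+04/0.29 = 5.517e+04 s = 0.6386 d; decay factor exp(−0.27·0.6386) = 0.8416.
So the concentration just after mixing may be at most 9.09/0.8416 = 10.8 mg/L.
Mass balance: 10.8·17.75 = 0.7512·Cₑ + 17·2.5.
Cₑ = (191.7 − 42.5) / 0.7512 = 198.7 mg/L.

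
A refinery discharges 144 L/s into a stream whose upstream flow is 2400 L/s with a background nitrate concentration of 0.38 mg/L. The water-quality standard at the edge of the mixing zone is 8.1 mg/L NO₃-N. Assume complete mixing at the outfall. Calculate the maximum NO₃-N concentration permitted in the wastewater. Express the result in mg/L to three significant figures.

137 mg/L

144 L/s = 0.144 m³/s.
2400 L/s = 2.4 m³/s.
Mass balance: 8.1·2.544 = 0.144·Cₑ + 2.4·0.38.
Cₑ = (20.61 − 0.912) / 0.144 = 136.8 mg/L.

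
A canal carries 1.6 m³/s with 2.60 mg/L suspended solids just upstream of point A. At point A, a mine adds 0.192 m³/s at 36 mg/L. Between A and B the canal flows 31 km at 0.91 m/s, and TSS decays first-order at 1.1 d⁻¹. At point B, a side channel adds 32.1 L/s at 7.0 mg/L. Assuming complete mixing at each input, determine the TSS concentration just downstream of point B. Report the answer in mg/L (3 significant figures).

After input A: C = (1.6·2.6 + 0.192·36) / 1.792 = 6.179 mg/L.
Over the 31 km reach to input B (t = 3.407e+04 s = 0.3943 d), decay gives C = 6.179·exp(−1.1·0.3943) = 4.004 mg/L.
32.1 L/s = 0.0321 m³/s.
After input B: C = (1.792·4.004 + 0.0321·7) / 1.824 = 4.057 mg/L.

4.06 mg/L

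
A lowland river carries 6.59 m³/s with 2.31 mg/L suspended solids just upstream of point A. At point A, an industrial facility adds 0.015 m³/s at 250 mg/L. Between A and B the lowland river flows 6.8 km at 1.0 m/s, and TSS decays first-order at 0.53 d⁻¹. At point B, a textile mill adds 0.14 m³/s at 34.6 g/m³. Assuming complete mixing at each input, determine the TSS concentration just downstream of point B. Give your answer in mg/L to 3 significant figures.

3.42 mg/L

After input A: C = (6.59·2.31 + 0.015·250) / 6.605 = 2.873 mg/L.
Over the 6.8 km reach to input B (t = 6800 s = 0.0787 d), decay gives C = 2.873·exp(−0.53·0.0787) = 2.755 mg/L.
After input B: C = (6.605·2.755 + 0.14·34.6) / 6.745 = 3.416 mg/L.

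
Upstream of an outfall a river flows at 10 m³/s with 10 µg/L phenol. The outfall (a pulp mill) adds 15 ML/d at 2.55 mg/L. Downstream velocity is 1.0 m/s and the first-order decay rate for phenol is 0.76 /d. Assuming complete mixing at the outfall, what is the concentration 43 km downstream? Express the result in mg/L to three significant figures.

0.0365 mg/L

15 ML/d = 0.1736 m³/s.
10 µg/L = 0.01 mg/L.
After complete mixing, C₀ = (0.1736·2.55 + 10·0.01) / 10.17 = 0.05334 mg/L.
Travel time t = 4.3e+04 m / 1.0 m/s = 4.3e+04 s = 0.4977 d.
C = 0.05334·exp(−0.76·0.4977) = 0.05334·0.6851 = 0.03654 mg/L.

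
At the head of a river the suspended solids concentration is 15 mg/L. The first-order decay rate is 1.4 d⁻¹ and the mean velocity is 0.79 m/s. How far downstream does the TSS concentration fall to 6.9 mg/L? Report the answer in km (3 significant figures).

37.9 km

From C = C₀·e^(−kt), t = ln(C₀/C)/k = ln(15/6.9)/1.4 = 0.7765/1.4 = 0.5547 d.
Distance = v·t = 0.79 m/s × 4.792e+04 s = 3.786e+04 m = 37.86 km.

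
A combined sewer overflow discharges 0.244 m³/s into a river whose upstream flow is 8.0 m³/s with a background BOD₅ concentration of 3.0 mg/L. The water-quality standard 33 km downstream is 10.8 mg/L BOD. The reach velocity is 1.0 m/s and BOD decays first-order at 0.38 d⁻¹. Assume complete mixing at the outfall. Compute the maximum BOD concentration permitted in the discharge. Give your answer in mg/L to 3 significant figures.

Travel time to the compliance point: t = 3.3e+04/1.0 = 3.3e+04 s = 0.3819 d; decay factor exp(−0.38·0.3819) = 0.8649.
So the concentration just after mixing may be at most 10.8/0.8649 = 12.49 mg/L.
Mass balance: 12.49·8.244 = 0.244·Cₑ + 8·3.
Cₑ = (102.9 − 24) / 0.244 = 323.5 mg/L.

324 mg/L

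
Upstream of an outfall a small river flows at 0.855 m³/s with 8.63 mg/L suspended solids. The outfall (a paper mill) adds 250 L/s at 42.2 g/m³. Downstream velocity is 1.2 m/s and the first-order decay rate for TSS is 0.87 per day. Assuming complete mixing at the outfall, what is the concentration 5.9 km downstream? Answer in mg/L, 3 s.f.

250 L/s = 0.25 m³/s.
After complete mixing, C₀ = (0.25·42.2 + 0.855·8.63) / 1.105 = 16.23 mg/L.
Travel time t = 5900 m / 1.2 m/s = 4917 s = 0.05691 d.
C = 16.23·exp(−0.87·0.05691) = 16.23·0.9517 = 15.44 mg/L.

15.4 mg/L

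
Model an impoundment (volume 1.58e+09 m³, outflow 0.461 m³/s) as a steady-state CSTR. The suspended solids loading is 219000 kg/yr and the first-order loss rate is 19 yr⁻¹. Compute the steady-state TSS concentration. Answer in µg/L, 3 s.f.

Outflow Q = 0.461 m³/s × 3.156e+07 s/yr = 1.455e+07 m³/yr.
Steady-state CSTR mass balance: W = Q·C + k·V·C, so C = W/(Q + kV).
Q + kV = 1.455e+07 + 19·1.58e+09 = 3.003e+10 m³/yr.
C = 219000/3.003e+10 = 7.292e-06 kg/m³ = 0.007292 mg/L = 7.292 µg/L.

7.29 µg/L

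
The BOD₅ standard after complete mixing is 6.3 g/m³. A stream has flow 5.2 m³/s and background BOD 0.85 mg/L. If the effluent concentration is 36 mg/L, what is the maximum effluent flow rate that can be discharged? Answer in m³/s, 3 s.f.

0.954 m³/s

Mass balance at complete mixing: C_std·(Q_w + Q_r) = Q_w·C_e + Q_r·C_b.
Rearranging, Q_w = Q_r·(C_std − C_b)/(C_e − C_std) = 5.2·(6.3 − 0.85) / (36 − 6.3) = 0.9542 m³/s.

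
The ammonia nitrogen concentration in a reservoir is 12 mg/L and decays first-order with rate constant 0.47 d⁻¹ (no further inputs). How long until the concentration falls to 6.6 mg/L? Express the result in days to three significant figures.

t = ln(C₀/C)/k = ln(12/6.6)/0.47 = 0.5978/0.47 = 1.272 d.

1.27 d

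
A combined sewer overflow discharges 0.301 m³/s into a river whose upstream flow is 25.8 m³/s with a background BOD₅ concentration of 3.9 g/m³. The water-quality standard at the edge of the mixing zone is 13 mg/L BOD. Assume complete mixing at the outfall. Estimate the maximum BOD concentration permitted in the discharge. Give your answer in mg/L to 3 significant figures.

793 mg/L

Mass balance: 13·26.1 = 0.301·Cₑ + 25.8·3.9.
Cₑ = (339.3 − 100.6) / 0.301 = 793 mg/L.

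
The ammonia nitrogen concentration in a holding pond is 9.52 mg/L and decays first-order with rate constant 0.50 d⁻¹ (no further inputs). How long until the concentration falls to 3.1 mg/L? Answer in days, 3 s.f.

t = ln(C₀/C)/k = ln(9.52/3.1)/0.50 = 1.122/0.50 = 2.244 d.

2.24 d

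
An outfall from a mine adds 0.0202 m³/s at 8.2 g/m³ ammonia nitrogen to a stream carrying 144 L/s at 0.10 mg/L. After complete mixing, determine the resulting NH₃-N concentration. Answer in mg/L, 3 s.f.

144 L/s = 0.144 m³/s.
By mass balance at complete mixing, C = (0.0202·8.2 + 0.144·0.1) / (0.0202 + 0.144) = 0.18/0.1642 = 1.096 mg/L.

1.10 mg/L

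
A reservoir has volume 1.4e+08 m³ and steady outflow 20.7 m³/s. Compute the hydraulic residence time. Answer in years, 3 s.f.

0.214 yr

Q = 20.7 m³/s × 3.156e+07 s/yr = 6.532e+08 m³/yr.
Hydraulic residence time τ = V/Q = 1.4e+08/6.532e+08 = 0.2143 yr.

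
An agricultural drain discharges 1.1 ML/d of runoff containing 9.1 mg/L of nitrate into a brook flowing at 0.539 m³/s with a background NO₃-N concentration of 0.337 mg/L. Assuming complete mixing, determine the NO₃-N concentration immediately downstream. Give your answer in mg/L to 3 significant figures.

1.1 ML/d = 0.01273 m³/s.
Flow-weighted mixing gives C = (0.01273·9.1 + 0.539·0.337) / (0.01273 + 0.539) = 0.2975/0.5517 = 0.5392 mg/L.

0.539 mg/L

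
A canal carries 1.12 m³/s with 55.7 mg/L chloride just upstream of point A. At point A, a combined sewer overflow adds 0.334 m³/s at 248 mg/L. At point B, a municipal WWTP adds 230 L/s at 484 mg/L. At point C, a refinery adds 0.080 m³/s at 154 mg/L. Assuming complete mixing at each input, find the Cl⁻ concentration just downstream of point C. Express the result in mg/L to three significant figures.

152 mg/L

After input A: C = (1.12·55.7 + 0.334·248) / 1.454 = 99.87 mg/L.
230 L/s = 0.23 m³/s.
After input B: C = (1.454·99.87 + 0.23·484) / 1.684 = 152.3 mg/L.
After input C: C = (1.684·152.3 + 0.08·154) / 1.764 = 152.4 mg/L.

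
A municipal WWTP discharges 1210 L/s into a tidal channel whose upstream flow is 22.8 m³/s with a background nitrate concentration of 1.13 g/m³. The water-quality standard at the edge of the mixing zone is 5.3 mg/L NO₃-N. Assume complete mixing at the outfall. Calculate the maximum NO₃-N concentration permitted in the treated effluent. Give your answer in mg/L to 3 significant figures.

83.9 mg/L

1210 L/s = 1.21 m³/s.
Mass balance: 5.3·24.01 = 1.21·Cₑ + 22.8·1.13.
Cₑ = (127.3 − 25.76) / 1.21 = 83.88 mg/L.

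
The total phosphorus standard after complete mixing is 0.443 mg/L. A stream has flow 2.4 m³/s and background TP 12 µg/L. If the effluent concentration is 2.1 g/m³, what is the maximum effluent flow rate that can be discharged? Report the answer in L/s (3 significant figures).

624 L/s

12 µg/L = 0.012 mg/L.
Mass balance at complete mixing: C_std·(Q_w + Q_r) = Q_w·C_e + Q_r·C_b.
Rearranging, Q_w = Q_r·(C_std − C_b)/(C_e − C_std) = 2.4·(0.443 − 0.012) / (2.1 − 0.443) = 0.6243 m³/s.
= 624.3 L/s.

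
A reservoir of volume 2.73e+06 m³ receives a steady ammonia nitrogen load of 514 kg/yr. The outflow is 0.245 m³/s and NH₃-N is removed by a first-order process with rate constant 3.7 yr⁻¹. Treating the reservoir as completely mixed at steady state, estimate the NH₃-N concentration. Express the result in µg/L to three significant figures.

Outflow Q = 0.245 m³/s × 3.156e+07 s/yr = 7.732e+06 m³/yr.
Steady-state CSTR mass balance: W = Q·C + k·V·C, so C = W/(Q + kV).
Q + kV = 7.732e+06 + 3.7·2.73e+06 = 1.783e+07 m³/yr.
C = 514/1.783e+07 = 2.882e-05 kg/m³ = 0.02882 mg/L = 28.82 µg/L.

28.8 µg/L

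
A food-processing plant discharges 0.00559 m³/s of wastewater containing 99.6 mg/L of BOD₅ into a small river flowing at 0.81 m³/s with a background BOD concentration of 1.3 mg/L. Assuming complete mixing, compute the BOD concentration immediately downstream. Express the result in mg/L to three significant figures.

By mass balance at complete mixing, C = (0.00559·99.6 + 0.81·1.3) / (0.00559 + 0.81) = 1.61/0.8156 = 1.974 mg/L.

1.97 mg/L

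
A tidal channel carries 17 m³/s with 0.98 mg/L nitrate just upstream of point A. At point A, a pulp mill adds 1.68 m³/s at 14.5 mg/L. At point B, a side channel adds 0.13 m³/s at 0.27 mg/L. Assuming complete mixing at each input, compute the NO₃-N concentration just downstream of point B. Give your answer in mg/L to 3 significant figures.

After input A: C = (17·0.98 + 1.68·14.5) / 18.68 = 2.196 mg/L.
After input B: C = (18.68·2.196 + 0.13·0.27) / 18.81 = 2.183 mg/L.

2.18 mg/L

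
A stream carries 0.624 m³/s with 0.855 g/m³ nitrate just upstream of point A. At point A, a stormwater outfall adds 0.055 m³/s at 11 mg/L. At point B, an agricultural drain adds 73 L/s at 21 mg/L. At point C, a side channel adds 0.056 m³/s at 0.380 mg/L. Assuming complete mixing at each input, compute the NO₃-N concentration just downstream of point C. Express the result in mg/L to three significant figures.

3.33 mg/L

After input A: C = (0.624·0.855 + 0.055·11) / 0.679 = 1.677 mg/L.
73 L/s = 0.073 m³/s.
After input B: C = (0.679·1.677 + 0.073·21) / 0.752 = 3.553 mg/L.
After input C: C = (0.752·3.553 + 0.056·0.38) / 0.808 = 3.333 mg/L.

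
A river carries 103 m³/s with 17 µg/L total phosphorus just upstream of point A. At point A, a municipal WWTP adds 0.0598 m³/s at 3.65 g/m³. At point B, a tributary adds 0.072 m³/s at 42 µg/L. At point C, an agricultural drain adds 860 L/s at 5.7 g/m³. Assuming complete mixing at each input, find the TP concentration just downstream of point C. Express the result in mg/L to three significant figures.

0.0661 mg/L

17 µg/L = 0.017 mg/L.
After input A: C = (103·0.017 + 0.0598·3.65) / 103.1 = 0.01911 mg/L.
42 µg/L = 0.042 mg/L.
After input B: C = (103.1·0.01911 + 0.072·0.042) / 103.1 = 0.01912 mg/L.
860 L/s = 0.86 m³/s.
After input C: C = (103.1·0.01912 + 0.86·5.7) / 104 = 0.0661 mg/L.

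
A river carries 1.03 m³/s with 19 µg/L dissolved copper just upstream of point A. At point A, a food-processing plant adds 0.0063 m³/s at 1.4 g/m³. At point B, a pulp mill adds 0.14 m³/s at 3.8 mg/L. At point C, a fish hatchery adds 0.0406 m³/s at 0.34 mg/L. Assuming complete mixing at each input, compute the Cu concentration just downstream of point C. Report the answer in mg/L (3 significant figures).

19 µg/L = 0.019 mg/L.
After input A: C = (1.03·0.019 + 0.0063·1.4) / 1.036 = 0.0274 mg/L.
After input B: C = (1.036·0.0274 + 0.14·3.8) / 1.176 = 0.4764 mg/L.
After input C: C = (1.176·0.4764 + 0.0406·0.34) / 1.217 = 0.4718 mg/L.

0.472 mg/L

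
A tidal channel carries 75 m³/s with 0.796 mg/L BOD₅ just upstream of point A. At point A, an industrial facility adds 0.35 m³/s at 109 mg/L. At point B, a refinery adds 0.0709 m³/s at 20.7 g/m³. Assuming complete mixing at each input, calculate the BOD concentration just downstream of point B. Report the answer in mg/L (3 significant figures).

After input A: C = (75·0.796 + 0.35·109) / 75.35 = 1.299 mg/L.
After input B: C = (75.35·1.299 + 0.0709·20.7) / 75.42 = 1.317 mg/L.

1.32 mg/L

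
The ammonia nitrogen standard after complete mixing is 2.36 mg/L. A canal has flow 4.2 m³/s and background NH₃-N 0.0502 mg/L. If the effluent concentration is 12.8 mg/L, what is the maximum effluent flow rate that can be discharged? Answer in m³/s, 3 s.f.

Mass balance at complete mixing: C_std·(Q_w + Q_r) = Q_w·C_e + Q_r·C_b.
Rearranging, Q_w = Q_r·(C_std − C_b)/(C_e − C_std) = 4.2·(2.36 − 0.0502) / (12.8 − 2.36) = 0.9292 m³/s.

0.929 m³/s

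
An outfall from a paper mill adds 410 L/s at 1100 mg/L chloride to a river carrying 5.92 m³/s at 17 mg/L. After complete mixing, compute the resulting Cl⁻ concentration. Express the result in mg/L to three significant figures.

410 L/s = 0.41 m³/s.
By mass balance at complete mixing, C = (0.41·1100 + 5.92·17) / (0.41 + 5.92) = 551.6/6.33 = 87.15 mg/L.

87.1 mg/L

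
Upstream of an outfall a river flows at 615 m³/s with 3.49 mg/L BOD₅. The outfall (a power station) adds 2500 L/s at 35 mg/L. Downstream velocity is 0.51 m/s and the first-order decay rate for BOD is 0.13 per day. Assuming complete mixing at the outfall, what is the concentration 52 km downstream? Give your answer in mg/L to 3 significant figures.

3.10 mg/L

2500 L/s = 2.5 m³/s.
After complete mixing, C₀ = (2.5·35 + 615·3.49) / 617.5 = 3.618 mg/L.
Travel time t = 5.2e+04 m / 0.51 m/s = 1.02e+05 s = 1.18 d.
C = 3.618·exp(−0.13·1.18) = 3.618·0.8578 = 3.103 mg/L.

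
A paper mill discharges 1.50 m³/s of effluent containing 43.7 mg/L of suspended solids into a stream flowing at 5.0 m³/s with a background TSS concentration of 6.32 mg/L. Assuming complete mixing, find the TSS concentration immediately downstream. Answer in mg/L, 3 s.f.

By mass balance at complete mixing, C = (1.5·43.7 + 5·6.32) / (1.5 + 5) = 97.15/6.5 = 14.95 mg/L.

14.9 mg/L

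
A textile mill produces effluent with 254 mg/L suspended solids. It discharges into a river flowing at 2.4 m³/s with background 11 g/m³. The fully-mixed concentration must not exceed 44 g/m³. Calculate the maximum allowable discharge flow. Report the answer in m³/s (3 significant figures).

Mass balance at complete mixing: C_std·(Q_w + Q_r) = Q_w·C_e + Q_r·C_b.
Rearranging, Q_w = Q_r·(C_std − C_b)/(C_e − C_std) = 2.4·(44 − 11) / (254 − 44) = 0.3771 m³/s.

0.377 m³/s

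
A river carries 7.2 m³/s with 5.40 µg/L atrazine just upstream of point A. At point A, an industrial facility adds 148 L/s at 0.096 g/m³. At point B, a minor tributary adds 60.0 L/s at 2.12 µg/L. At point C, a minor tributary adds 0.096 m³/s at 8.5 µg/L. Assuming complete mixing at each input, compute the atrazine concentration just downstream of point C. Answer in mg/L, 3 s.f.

0.00720 mg/L

5.40 µg/L = 0.0054 mg/L.
148 L/s = 0.148 m³/s.
After input A: C = (7.2·0.0054 + 0.148·0.096) / 7.348 = 0.007225 mg/L.
60.0 L/s = 0.06 m³/s.
2.12 µg/L = 0.00212 mg/L.
After input B: C = (7.348·0.007225 + 0.06·0.00212) / 7.408 = 0.007183 mg/L.
8.5 µg/L = 0.0085 mg/L.
After input C: C = (7.408·0.007183 + 0.096·0.0085) / 7.504 = 0.0072 mg/L.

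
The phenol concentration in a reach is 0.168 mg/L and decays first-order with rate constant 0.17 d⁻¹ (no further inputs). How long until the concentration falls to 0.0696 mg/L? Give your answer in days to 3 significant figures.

t = ln(C₀/C)/k = ln(0.168/0.0696)/0.17 = 0.8812/0.17 = 5.184 d.

5.18 d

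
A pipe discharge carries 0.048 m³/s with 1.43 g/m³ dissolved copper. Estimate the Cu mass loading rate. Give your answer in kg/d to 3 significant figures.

Mass flux = Q·C = 0.048 m³/s × 1.43 g/m³ = 0.06864 g/s.
= 0.06864 g/s × 86.4 = 5.93 kg/d.

5.93 kg/d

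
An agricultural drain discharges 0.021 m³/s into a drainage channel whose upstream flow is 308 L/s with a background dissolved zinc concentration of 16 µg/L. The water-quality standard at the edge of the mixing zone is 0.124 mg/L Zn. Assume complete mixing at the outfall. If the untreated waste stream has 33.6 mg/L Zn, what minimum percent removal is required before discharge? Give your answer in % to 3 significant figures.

94.9 %

308 L/s = 0.308 m³/s.
16 µg/L = 0.016 mg/L.
Mass balance: 0.124·0.329 = 0.021·Cₑ + 0.308·0.016.
Cₑ = (0.0408 − 0.004928) / 0.021 = 1.708 mg/L.
Required removal = 1 − 1.708/33.6 = 94.92 %.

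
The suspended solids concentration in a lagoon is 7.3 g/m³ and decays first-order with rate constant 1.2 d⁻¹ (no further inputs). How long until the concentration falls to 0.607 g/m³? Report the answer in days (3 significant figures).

t = ln(C₀/C)/k = ln(7.3/0.607)/1.2 = 2.487/1.2 = 2.073 d.

2.07 d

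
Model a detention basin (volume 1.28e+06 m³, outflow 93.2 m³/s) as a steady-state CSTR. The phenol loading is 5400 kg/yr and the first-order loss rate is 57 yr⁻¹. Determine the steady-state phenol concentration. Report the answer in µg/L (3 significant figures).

1.79 µg/L

Outflow Q = 93.2 m³/s × 3.156e+07 s/yr = 2.941e+09 m³/yr.
Steady-state CSTR mass balance: W = Q·C + k·V·C, so C = W/(Q + kV).
Q + kV = 2.941e+09 + 57·1.28e+06 = 3.014e+09 m³/yr.
C = 5400/3.014e+09 = 1.792e-06 kg/m³ = 0.001792 mg/L = 1.792 µg/L.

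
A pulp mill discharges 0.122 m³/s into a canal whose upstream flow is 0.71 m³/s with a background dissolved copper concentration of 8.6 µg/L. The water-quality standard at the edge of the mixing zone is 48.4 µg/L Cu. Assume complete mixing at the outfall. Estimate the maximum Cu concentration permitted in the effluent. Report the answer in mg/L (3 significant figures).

8.6 µg/L = 0.0086 mg/L.
48.4 µg/L = 0.0484 mg/L.
Mass balance: 0.0484·0.832 = 0.122·Cₑ + 0.71·0.0086.
Cₑ = (0.04027 − 0.006106) / 0.122 = 0.28 mg/L.

0.280 mg/L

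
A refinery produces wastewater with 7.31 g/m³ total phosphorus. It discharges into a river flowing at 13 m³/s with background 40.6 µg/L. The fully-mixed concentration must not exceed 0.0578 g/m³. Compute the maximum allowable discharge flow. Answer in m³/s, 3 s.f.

0.0308 m³/s

40.6 µg/L = 0.0406 mg/L.
Mass balance at complete mixing: C_std·(Q_w + Q_r) = Q_w·C_e + Q_r·C_b.
Rearranging, Q_w = Q_r·(C_std − C_b)/(C_e − C_std) = 13·(0.0578 − 0.0406) / (7.31 − 0.0578) = 0.03083 m³/s.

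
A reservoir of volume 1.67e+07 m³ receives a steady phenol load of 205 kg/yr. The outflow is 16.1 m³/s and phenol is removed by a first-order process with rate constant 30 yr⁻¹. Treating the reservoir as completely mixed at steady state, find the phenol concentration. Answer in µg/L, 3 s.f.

Outflow Q = 16.1 m³/s × 3.156e+07 s/yr = 5.081e+08 m³/yr.
Steady-state CSTR mass balance: W = Q·C + k·V·C, so C = W/(Q + kV).
Q + kV = 5.081e+08 + 30·1.67e+07 = 1.009e+09 m³/yr.
C = 205/1.009e+09 = 2.032e-07 kg/m³ = 0.0002032 mg/L = 0.2032 µg/L.

0.203 µg/L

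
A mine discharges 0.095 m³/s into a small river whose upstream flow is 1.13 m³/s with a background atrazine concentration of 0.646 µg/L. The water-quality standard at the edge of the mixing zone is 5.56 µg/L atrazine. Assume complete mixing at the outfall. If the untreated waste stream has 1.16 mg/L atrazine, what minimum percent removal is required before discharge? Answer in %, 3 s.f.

94.5 %

0.646 µg/L = 0.000646 mg/L.
5.56 µg/L = 0.00556 mg/L.
Mass balance: 0.00556·1.225 = 0.095·Cₑ + 1.13·0.000646.
Cₑ = (0.006811 − 0.00073) / 0.095 = 0.06401 mg/L.
Required removal = 1 − 0.06401/1.16 = 94.48 %.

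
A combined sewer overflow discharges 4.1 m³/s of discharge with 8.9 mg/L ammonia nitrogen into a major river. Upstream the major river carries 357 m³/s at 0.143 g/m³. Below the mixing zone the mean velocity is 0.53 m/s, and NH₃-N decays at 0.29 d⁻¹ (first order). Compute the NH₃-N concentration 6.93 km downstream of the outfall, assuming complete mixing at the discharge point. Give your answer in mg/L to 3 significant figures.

After complete mixing, C₀ = (4.1·8.9 + 357·0.143) / 361.1 = 0.2424 mg/L.
Travel time t = 6930 m / 0.53 m/s = 1.308e+04 s = 0.1513 d.
C = 0.2424·exp(−0.29·0.1513) = 0.2424·0.9571 = 0.232 mg/L.

0.232 mg/L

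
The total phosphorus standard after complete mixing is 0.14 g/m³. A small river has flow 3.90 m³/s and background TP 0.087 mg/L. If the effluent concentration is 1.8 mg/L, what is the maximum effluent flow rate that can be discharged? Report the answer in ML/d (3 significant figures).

Mass balance at complete mixing: C_std·(Q_w + Q_r) = Q_w·C_e + Q_r·C_b.
Rearranging, Q_w = Q_r·(C_std − C_b)/(C_e − C_std) = 3.90·(0.14 − 0.087) / (1.8 − 0.14) = 0.1245 m³/s.
= 10.76 ML/d.

10.8 ML/d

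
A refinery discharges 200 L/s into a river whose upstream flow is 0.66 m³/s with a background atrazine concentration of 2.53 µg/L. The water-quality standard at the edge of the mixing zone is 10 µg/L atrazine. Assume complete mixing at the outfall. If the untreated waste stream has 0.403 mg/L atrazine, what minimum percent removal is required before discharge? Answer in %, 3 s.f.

91.4 %

200 L/s = 0.2 m³/s.
2.53 µg/L = 0.00253 mg/L.
10 µg/L = 0.01 mg/L.
Mass balance: 0.01·0.86 = 0.2·Cₑ + 0.66·0.00253.
Cₑ = (0.0086 − 0.00167) / 0.2 = 0.03465 mg/L.
Required removal = 1 − 0.03465/0.403 = 91.4 %.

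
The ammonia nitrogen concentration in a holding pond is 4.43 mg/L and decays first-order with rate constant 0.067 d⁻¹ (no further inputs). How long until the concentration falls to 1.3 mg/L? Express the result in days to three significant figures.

18.3 d

t = ln(C₀/C)/k = ln(4.43/1.3)/0.067 = 1.226/0.067 = 18.3 d.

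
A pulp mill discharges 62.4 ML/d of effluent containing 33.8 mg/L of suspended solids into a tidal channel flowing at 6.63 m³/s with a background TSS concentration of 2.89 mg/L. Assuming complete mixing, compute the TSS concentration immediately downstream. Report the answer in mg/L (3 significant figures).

5.93 mg/L

62.4 ML/d = 0.7222 m³/s.
Conservation of mass across the mixing zone: C = (0.7222·33.8 + 6.63·2.89) / (0.7222 + 6.63) = 43.57/7.352 = 5.926 mg/L.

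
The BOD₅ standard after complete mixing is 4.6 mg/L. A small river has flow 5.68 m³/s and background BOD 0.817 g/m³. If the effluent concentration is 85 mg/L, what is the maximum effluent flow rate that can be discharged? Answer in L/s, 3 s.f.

267 L/s

Mass balance at complete mixing: C_std·(Q_w + Q_r) = Q_w·C_e + Q_r·C_b.
Rearranging, Q_w = Q_r·(C_std − C_b)/(C_e − C_std) = 5.68·(4.6 − 0.817) / (85 − 4.6) = 0.2673 m³/s.
= 267.3 L/s.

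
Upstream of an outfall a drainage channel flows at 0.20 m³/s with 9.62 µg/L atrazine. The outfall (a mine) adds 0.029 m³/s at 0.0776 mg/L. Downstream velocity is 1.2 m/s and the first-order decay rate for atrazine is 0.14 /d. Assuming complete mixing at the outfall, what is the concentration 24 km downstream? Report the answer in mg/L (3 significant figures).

0.0176 mg/L

9.62 µg/L = 0.00962 mg/L.
After complete mixing, C₀ = (0.029·0.0776 + 0.2·0.00962) / 0.229 = 0.01823 mg/L.
Travel time t = 2.4e+04 m / 1.2 m/s = 2e+04 s = 0.2315 d.
C = 0.01823·exp(−0.14·0.2315) = 0.01823·0.9681 = 0.01765 mg/L.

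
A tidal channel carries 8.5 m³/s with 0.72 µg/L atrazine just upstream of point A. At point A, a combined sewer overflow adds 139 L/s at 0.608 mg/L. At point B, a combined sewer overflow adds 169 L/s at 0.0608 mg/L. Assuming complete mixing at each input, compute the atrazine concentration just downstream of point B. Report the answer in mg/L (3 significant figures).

0.72 µg/L = 0.00072 mg/L.
139 L/s = 0.139 m³/s.
After input A: C = (8.5·0.00072 + 0.139·0.608) / 8.639 = 0.01049 mg/L.
169 L/s = 0.169 m³/s.
After input B: C = (8.639·0.01049 + 0.169·0.0608) / 8.808 = 0.01146 mg/L.

0.0115 mg/L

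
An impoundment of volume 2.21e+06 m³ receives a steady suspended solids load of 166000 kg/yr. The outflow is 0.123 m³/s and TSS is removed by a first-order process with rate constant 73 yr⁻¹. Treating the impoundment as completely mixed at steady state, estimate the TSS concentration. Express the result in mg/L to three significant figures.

1.00 mg/L

Outflow Q = 0.123 m³/s × 3.156e+07 s/yr = 3.882e+06 m³/yr.
Steady-state CSTR mass balance: W = Q·C + k·V·C, so C = W/(Q + kV).
Q + kV = 3.882e+06 + 73·2.21e+06 = 1.652e+08 m³/yr.
C = 166000/1.652e+08 = 0.001005 kg/m³ = 1.005 mg/L.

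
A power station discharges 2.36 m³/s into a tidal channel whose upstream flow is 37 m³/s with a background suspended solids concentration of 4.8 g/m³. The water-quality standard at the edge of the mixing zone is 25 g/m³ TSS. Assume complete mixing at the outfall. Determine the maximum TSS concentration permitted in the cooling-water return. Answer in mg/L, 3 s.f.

342 mg/L

Mass balance: 25·39.36 = 2.36·Cₑ + 37·4.8.
Cₑ = (984 − 177.6) / 2.36 = 341.7 mg/L.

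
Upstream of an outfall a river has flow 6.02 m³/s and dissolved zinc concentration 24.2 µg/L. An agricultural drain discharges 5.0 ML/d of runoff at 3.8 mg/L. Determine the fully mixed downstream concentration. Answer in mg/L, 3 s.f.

0.0602 mg/L

5.0 ML/d = 0.05787 m³/s.
24.2 µg/L = 0.0242 mg/L.
By mass balance at complete mixing, C = (0.05787·3.8 + 6.02·0.0242) / (0.05787 + 6.02) = 0.3656/6.078 = 0.06015 mg/L.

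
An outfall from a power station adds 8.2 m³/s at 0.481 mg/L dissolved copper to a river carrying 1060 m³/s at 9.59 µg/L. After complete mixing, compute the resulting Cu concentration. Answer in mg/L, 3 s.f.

0.0132 mg/L

9.59 µg/L = 0.00959 mg/L.
By mass balance at complete mixing, C = (8.2·0.481 + 1060·0.00959) / (8.2 + 1060) = 14.11/1068 = 0.01321 mg/L.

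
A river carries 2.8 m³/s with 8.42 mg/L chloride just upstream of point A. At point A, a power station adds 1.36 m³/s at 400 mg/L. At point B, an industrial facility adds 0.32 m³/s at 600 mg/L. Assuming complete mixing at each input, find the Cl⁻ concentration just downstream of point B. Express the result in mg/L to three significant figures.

170 mg/L

After input A: C = (2.8·8.42 + 1.36·400) / 4.16 = 136.4 mg/L.
After input B: C = (4.16·136.4 + 0.32·600) / 4.48 = 169.5 mg/L.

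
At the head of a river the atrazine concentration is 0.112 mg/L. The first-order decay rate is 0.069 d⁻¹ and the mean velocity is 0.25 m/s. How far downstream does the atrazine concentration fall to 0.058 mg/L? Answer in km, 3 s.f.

From C = C₀·e^(−kt), t = ln(C₀/C)/k = ln(0.112/0.058)/0.069 = 0.6581/0.069 = 9.537 d.
Distance = v·t = 0.25 m/s × 8.24e+05 s = 2.06e+05 m = 206 km.

206 km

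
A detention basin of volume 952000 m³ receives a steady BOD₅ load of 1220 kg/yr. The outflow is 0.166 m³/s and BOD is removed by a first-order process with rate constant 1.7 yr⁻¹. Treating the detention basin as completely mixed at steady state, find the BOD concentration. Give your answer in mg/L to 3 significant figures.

Outflow Q = 0.166 m³/s × 3.156e+07 s/yr = 5.239e+06 m³/yr.
Steady-state CSTR mass balance: W = Q·C + k·V·C, so C = W/(Q + kV).
Q + kV = 5.239e+06 + 1.7·952000 = 6.857e+06 m³/yr.
C = 1220/6.857e+06 = 0.0001779 kg/m³ = 0.1779 mg/L.

0.178 mg/L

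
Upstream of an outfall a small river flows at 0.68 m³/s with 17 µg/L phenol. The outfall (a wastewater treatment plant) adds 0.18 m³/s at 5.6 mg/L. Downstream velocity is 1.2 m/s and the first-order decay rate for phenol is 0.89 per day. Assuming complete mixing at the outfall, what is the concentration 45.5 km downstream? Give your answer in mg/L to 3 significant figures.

0.802 mg/L

17 µg/L = 0.017 mg/L.
After complete mixing, C₀ = (0.18·5.6 + 0.68·0.017) / 0.86 = 1.186 mg/L.
Travel time t = 4.55e+04 m / 1.2 m/s = 3.792e+04 s = 0.4389 d.
C = 1.186·exp(−0.89·0.4389) = 1.186·0.6767 = 0.8022 mg/L.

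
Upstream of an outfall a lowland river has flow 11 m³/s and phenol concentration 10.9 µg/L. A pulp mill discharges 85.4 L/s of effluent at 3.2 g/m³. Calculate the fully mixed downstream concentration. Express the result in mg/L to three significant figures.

85.4 L/s = 0.0854 m³/s.
10.9 µg/L = 0.0109 mg/L.
By mass balance at complete mixing, C = (0.0854·3.2 + 11·0.0109) / (0.0854 + 11) = 0.3932/11.09 = 0.03547 mg/L.

0.0355 mg/L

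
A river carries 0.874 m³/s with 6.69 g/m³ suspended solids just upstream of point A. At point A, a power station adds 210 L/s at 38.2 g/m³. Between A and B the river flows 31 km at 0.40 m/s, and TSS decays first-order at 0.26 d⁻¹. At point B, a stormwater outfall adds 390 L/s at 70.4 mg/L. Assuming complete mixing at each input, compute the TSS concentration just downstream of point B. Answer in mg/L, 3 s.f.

210 L/s = 0.21 m³/s.
After input A: C = (0.874·6.69 + 0.21·38.2) / 1.084 = 12.79 mg/L.
Over the 31 km reach to input B (t = 7.75e+04 s = 0.897 d), decay gives C = 12.79·exp(−0.26·0.897) = 10.13 mg/L.
390 L/s = 0.39 m³/s.
After input B: C = (1.084·10.13 + 0.39·70.4) / 1.474 = 26.08 mg/L.

26.1 mg/L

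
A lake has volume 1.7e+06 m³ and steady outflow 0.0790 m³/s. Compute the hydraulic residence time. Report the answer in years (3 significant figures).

Q = 0.0790 m³/s × 3.156e+07 s/yr = 2.493e+06 m³/yr.
Hydraulic residence time τ = V/Q = 1.7e+06/2.493e+06 = 0.6819 yr.

0.682 yr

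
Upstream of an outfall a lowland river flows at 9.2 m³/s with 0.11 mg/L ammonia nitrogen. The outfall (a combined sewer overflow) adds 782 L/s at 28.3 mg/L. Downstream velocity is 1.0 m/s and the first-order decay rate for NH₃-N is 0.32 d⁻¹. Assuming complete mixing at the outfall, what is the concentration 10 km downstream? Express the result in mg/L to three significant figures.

2.23 mg/L

782 L/s = 0.782 m³/s.
After complete mixing, C₀ = (0.782·28.3 + 9.2·0.11) / 9.982 = 2.318 mg/L.
Travel time t = 1e+04 m / 1.0 m/s = 1e+04 s = 0.1157 d.
C = 2.318·exp(−0.32·0.1157) = 2.318·0.9636 = 2.234 mg/L.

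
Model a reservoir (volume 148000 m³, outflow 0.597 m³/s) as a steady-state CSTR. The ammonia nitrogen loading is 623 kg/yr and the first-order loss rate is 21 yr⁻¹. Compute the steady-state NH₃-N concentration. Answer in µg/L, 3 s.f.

Outflow Q = 0.597 m³/s × 3.156e+07 s/yr = 1.884e+07 m³/yr.
Steady-state CSTR mass balance: W = Q·C + k·V·C, so C = W/(Q + kV).
Q + kV = 1.884e+07 + 21·148000 = 2.195e+07 m³/yr.
C = 623/2.195e+07 = 2.839e-05 kg/m³ = 0.02839 mg/L = 28.39 µg/L.

28.4 µg/L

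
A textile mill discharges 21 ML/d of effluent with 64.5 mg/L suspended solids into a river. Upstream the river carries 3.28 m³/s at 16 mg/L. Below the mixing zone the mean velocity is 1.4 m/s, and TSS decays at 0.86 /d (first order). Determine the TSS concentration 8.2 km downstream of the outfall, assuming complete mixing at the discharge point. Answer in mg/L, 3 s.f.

18.3 mg/L

21 ML/d = 0.2431 m³/s.
After complete mixing, C₀ = (0.2431·64.5 + 3.28·16) / 3.523 = 19.35 mg/L.
Travel time t = 8200 m / 1.4 m/s = 5857 s = 0.06779 d.
C = 19.35·exp(−0.86·0.06779) = 19.35·0.9434 = 18.25 mg/L.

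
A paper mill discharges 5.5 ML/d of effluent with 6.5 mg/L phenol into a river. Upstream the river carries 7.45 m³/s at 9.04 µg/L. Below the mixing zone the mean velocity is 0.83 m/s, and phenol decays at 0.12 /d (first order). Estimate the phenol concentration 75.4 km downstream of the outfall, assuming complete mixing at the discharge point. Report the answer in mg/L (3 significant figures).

0.0564 mg/L

5.5 ML/d = 0.06366 m³/s.
9.04 µg/L = 0.00904 mg/L.
After complete mixing, C₀ = (0.06366·6.5 + 7.45·0.00904) / 7.514 = 0.06403 mg/L.
Travel time t = 7.54e+04 m / 0.83 m/s = 9.084e+04 s = 1.051 d.
C = 0.06403·exp(−0.12·1.051) = 0.06403·0.8815 = 0.05644 mg/L.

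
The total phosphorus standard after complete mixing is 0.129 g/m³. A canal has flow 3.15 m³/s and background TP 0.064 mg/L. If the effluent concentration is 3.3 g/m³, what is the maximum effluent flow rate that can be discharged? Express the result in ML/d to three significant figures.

5.58 ML/d

Mass balance at complete mixing: C_std·(Q_w + Q_r) = Q_w·C_e + Q_r·C_b.
Rearranging, Q_w = Q_r·(C_std − C_b)/(C_e − C_std) = 3.15·(0.129 − 0.064) / (3.3 − 0.129) = 0.06457 m³/s.
= 5.579 ML/d.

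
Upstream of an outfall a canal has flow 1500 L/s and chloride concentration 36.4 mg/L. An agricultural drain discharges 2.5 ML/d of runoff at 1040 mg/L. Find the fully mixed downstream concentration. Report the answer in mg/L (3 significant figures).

55.4 mg/L

2.5 ML/d = 0.02894 m³/s.
1500 L/s = 1.5 m³/s.
Conservation of mass across the mixing zone: C = (0.02894·1040 + 1.5·36.4) / (0.02894 + 1.5) = 84.69/1.529 = 55.39 mg/L.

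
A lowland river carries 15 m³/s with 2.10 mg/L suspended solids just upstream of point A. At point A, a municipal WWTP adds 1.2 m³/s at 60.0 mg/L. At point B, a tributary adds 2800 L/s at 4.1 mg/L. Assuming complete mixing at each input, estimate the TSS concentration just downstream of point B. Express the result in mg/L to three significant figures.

6.05 mg/L

After input A: C = (15·2.1 + 1.2·60) / 16.2 = 6.389 mg/L.
2800 L/s = 2.8 m³/s.
After input B: C = (16.2·6.389 + 2.8·4.1) / 19 = 6.052 mg/L.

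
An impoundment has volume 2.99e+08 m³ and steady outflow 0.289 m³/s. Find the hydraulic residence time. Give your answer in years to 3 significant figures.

32.8 yr

Q = 0.289 m³/s × 3.156e+07 s/yr = 9.12e+06 m³/yr.
Hydraulic residence time τ = V/Q = 2.99e+08/9.12e+06 = 32.78 yr.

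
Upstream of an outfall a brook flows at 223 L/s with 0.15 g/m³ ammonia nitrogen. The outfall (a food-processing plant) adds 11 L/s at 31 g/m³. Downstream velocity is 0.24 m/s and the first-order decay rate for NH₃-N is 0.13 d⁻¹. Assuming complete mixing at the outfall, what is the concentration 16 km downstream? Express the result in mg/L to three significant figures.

1.45 mg/L

11 L/s = 0.011 m³/s.
223 L/s = 0.223 m³/s.
After complete mixing, C₀ = (0.011·31 + 0.223·0.15) / 0.234 = 1.6 mg/L.
Travel time t = 1.6e+04 m / 0.24 m/s = 6.667e+04 s = 0.7716 d.
C = 1.6·exp(−0.13·0.7716) = 1.6·0.9046 = 1.447 mg/L.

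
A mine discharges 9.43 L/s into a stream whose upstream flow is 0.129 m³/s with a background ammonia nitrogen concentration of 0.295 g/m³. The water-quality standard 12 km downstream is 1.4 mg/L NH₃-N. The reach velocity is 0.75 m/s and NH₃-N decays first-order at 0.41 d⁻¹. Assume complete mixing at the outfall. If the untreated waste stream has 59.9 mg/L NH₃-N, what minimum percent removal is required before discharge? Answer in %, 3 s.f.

9.43 L/s = 0.00943 m³/s.
Travel time to the compliance point: t = 1.2e+04/0.75 = 1.6e+04 s = 0.1852 d; decay factor exp(−0.41·0.1852) = 0.9269.
So the concentration just after mixing may be at most 1.4/0.9269 = 1.51 mg/L.
Mass balance: 1.51·0.1384 = 0.00943·Cₑ + 0.129·0.295.
Cₑ = (0.2091 − 0.03805) / 0.00943 = 18.14 mg/L.
Required removal = 1 − 18.14/59.9 = 69.72 %.

69.7 %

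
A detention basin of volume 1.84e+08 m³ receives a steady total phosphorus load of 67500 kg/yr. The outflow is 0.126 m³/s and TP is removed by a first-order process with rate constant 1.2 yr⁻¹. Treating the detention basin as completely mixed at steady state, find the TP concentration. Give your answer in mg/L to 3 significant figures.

Outflow Q = 0.126 m³/s × 3.156e+07 s/yr = 3.976e+06 m³/yr.
Steady-state CSTR mass balance: W = Q·C + k·V·C, so C = W/(Q + kV).
Q + kV = 3.976e+06 + 1.2·1.84e+08 = 2.248e+08 m³/yr.
C = 67500/2.248e+08 = 0.0003003 kg/m³ = 0.3003 mg/L.

0.300 mg/L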